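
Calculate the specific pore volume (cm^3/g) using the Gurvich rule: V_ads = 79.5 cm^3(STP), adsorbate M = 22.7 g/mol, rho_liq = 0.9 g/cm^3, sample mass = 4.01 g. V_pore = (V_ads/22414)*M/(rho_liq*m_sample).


Moles adsorbed n = V_ads / 22414 = 79.5 / 22414 = 3.546890e-03 mol
Liquid volume V_liq = n * M / rho_liq = 3.546890e-03 * 22.7 / 0.9 = 0.08946 cm^3
Specific pore volume V_pore = V_liq / m_sample = 0.08946 / 4.01
V_pore = 0.0223 cm^3/g

0.0223


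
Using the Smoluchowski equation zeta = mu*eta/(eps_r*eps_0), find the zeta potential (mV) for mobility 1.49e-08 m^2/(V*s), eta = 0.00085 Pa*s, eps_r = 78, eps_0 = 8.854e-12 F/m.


Smoluchowski equation: zeta = mu * eta / (eps_r * eps_0)
zeta = 1.49e-08 * 0.00085 / (78 * 8.854e-12)
zeta = 0.018339 V = 18.34 mV

18.34


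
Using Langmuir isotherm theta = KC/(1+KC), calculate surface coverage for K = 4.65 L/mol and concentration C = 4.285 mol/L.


Langmuir isotherm: theta = K*C / (1 + K*C)
K*C = 4.65 * 4.285 = 19.92525
theta = 19.92525 / (1 + 19.92525) = 19.92525 / 20.92525
theta = 0.9522

0.9522


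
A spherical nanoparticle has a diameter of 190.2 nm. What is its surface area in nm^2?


Radius r = 190.2/2 = 95.1 nm
Surface area SA = 4 * pi * r^2
SA = 4 * pi * (95.1)^2
SA = 113650.38 nm^2

113650.38


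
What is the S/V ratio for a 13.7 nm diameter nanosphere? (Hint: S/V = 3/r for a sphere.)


Radius r = 13.7/2 = 6.85 nm
S/V = 3 / r = 3 / 6.85
S/V = 0.438 nm^-1

0.438


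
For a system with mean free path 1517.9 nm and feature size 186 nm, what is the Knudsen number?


Knudsen number Kn = lambda / L
Kn = 1517.9 / 186
Kn = 8.1608

8.1608


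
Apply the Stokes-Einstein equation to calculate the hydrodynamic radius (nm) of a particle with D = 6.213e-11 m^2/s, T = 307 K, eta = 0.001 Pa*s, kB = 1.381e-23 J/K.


Stokes-Einstein: R = kB*T / (6*pi*eta*D)
R = 1.381e-23 * 307 / (6 * pi * 0.001 * 6.213e-11)
R = 3.62018e-09 m = 3.62 nm

3.62


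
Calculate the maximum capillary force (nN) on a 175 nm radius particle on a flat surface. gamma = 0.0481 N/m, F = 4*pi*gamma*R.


Convert radius: R = 175 nm = 1.75e-07 m
F = 4 * pi * gamma * R
F = 4 * pi * 0.0481 * 1.75e-07
F = 1.05777e-07 N = 105.7774 nN

105.7774


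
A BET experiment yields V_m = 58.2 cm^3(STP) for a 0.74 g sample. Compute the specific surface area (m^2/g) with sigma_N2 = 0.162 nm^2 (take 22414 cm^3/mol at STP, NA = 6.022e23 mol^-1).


Number of moles in monolayer = V_m / 22414 = 58.2 / 22414 = 0.00259659
Number of molecules = moles * NA = 0.00259659 * 6.022e23
SA = molecules * sigma / mass
SA = (58.2 / 22414) * 6.022e23 * 0.162e-18 / 0.74
SA = 342.3 m^2/g

342.3


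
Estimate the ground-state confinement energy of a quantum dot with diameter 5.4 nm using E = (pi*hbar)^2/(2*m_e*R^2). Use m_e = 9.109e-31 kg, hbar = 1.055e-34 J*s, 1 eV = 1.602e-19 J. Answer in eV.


Radius R = 5.4/2 = 2.7 nm = 2.7e-09 m
E = (pi * 1.055e-34)^2 / (2 * 9.109e-31 * (2.7e-09)^2)
E(J) = 8.27135e-21
E = E(J) / 1.602e-19 = 0.0516 eV

0.0516


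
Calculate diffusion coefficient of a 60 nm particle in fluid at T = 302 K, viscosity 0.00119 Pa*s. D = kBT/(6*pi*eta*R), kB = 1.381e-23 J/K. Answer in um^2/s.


Radius R = 60/2 = 30 nm = 3e-08 m
D = kB*T / (6*pi*eta*R)
D = 1.381e-23 * 302 / (6 * pi * 0.00119 * 3e-08)
D = 6.19771e-12 m^2/s = 6.198 um^2/s

6.198


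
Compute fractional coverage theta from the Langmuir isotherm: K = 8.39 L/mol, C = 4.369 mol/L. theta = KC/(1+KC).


Langmuir isotherm: theta = K*C / (1 + K*C)
K*C = 8.39 * 4.369 = 36.65591
theta = 36.65591 / (1 + 36.65591) = 36.65591 / 37.65591
theta = 0.9734

0.9734


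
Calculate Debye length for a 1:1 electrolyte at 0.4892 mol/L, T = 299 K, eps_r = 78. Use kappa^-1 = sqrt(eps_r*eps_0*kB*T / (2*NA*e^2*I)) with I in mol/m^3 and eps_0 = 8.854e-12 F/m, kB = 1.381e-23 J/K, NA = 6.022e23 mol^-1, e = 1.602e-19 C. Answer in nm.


Ionic strength I = 0.4892 * 1^2 * 1000 = 489.2 mol/m^3
kappa^-1 = sqrt(78 * 8.854e-12 * 1.381e-23 * 299 / (2 * 6.022e23 * (1.602e-19)^2 * 489.2))
kappa^-1 = 0.434 nm

0.434


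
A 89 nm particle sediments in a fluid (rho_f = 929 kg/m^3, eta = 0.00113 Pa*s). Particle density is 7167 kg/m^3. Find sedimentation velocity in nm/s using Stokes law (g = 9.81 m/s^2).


Radius R = 89/2 nm = 4.45e-08 m
Density difference = 7167 - 929 = 6238 kg/m^3
v = 2 * R^2 * (rho_p - rho_f) * g / (9 * eta)
v = 2 * (4.45e-08)^2 * 6238 * 9.81 / (9 * 0.00113)
v = 2.38311e-08 m/s = 23.8311 nm/s

23.8311


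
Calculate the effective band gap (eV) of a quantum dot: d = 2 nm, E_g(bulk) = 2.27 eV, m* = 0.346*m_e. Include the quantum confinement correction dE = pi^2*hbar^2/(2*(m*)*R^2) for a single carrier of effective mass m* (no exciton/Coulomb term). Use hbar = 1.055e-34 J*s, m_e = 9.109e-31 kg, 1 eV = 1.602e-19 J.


Radius R = 2/2 nm = 1e-09 m
Confinement energy dE = pi^2 * hbar^2 / (2 * m_eff * m_e * R^2)
dE = pi^2 * (1.055e-34)^2 / (2 * 0.346 * 9.109e-31 * (1e-09)^2) J, divided by 1.602e-19 J/eV
dE = 1.0878 eV
Total band gap = E_g(bulk) + dE = 2.27 + 1.0878 = 3.3578 eV

3.3578


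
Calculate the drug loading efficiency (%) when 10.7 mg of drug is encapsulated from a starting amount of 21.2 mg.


Drug loading efficiency = (drug loaded / drug initial) * 100
DLE = 10.7 / 21.2 * 100
DLE = 0.5047 * 100
DLE = 50.47%

50.47


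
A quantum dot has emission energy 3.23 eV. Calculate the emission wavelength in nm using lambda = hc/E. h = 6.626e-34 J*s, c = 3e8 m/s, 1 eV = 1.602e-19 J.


Convert energy: E = 3.23 eV = 3.23 * 1.602e-19 = 5.17446e-19 J
lambda = h*c / E = 6.626e-34 * 3e8 / 5.17446e-19
lambda = 3.84156e-07 m = 384.2 nm

384.2


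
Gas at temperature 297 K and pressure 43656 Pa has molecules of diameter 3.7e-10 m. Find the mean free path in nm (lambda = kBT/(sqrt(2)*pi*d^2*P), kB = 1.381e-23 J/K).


Mean free path: lambda = kB*T / (sqrt(2) * pi * d^2 * P)
lambda = 1.381e-23 * 297 / (sqrt(2) * pi * (3.7e-10)^2 * 43656)
lambda = 1.54468e-07 m
lambda = 154.47 nm

154.47


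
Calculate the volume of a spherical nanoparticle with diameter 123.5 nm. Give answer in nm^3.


Radius r = 123.5/2 = 61.75 nm
Volume V = (4/3) * pi * r^3
V = (4/3) * pi * (61.75)^3
V = 986278.34 nm^3

986278.34


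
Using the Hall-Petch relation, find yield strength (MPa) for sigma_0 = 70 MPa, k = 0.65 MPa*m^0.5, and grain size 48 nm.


d = 48 nm = 4.8e-08 m
sqrt(d) = 0.000219089
Hall-Petch contribution = k / sqrt(d) = 0.65 / 0.000219089 = 2966.8 MPa
sigma = sigma_0 + k/sqrt(d) = 70 + 2966.8 = 3036.8 MPa

3036.8


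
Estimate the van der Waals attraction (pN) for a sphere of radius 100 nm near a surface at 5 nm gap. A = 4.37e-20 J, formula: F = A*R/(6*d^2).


Convert to SI: R = 100 nm = 1e-07 m, d = 5 nm = 5e-09 m
F = A * R / (6 * d^2)
F = 4.37e-20 * 1e-07 / (6 * (5e-09)^2)
F = 2.91333e-11 N = 29.133 pN

29.133


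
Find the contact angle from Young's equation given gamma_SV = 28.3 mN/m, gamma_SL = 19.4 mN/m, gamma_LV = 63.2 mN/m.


cos(theta) = (gamma_SV - gamma_SL) / gamma_LV
cos(theta) = (28.3 - 19.4) / 63.2
cos(theta) = 0.140823
theta = arccos(0.140823) = 81.9 degrees

81.9


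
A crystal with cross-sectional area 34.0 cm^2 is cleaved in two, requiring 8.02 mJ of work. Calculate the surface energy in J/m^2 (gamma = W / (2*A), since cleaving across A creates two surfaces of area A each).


Convert: A = 34.0 cm^2 = 0.0034 m^2, W = 8.02 mJ = 0.00802 J
Cleaving exposes two faces of area A, so total new surface = 2*A and gamma = W / (2*A)
gamma = 0.00802 / (2 * 0.0034)
gamma = 1.179 J/m^2

1.179


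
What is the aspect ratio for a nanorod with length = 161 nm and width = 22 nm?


Aspect ratio AR = length / diameter
AR = 161 / 22
AR = 7.32

7.32


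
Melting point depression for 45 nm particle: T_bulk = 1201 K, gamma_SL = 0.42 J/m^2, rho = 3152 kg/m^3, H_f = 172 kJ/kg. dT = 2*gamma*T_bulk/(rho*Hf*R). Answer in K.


Radius R = 45/2 = 22.5 nm = 2.25e-08 m
Convert H_f = 172 kJ/kg = 172000 J/kg
dT = 2 * gamma_SL * T_bulk / (rho * H_f * R)
dT = 2 * 0.42 * 1201 / (3152 * 172000 * 2.25e-08)
dT = 82.7 K

82.7


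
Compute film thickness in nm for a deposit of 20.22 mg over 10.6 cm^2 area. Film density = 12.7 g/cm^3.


Convert: m = 20.22 mg = 2.0220e-05 kg, A = 10.6 cm^2 = 1.0600e-03 m^2, rho = 12.7 g/cm^3 = 12700 kg/m^3
t = m / (A * rho)
t = 2.0220e-05 / (1.0600e-03 * 12700)
t = 1.5020e-06 m = 1502.0 nm

1502.0


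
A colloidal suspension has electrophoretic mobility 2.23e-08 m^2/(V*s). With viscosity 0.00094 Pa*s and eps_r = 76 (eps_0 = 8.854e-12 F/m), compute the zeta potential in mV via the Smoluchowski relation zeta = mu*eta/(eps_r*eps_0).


Smoluchowski equation: zeta = mu * eta / (eps_r * eps_0)
zeta = 2.23e-08 * 0.00094 / (76 * 8.854e-12)
zeta = 0.031152 V = 31.15 mV

31.15


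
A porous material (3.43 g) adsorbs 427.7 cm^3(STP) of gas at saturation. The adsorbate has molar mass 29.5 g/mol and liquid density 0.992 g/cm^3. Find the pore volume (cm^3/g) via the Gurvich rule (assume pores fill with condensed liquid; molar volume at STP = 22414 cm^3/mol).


Moles adsorbed n = V_ads / 22414 = 427.7 / 22414 = 1.908182e-02 mol
Liquid volume V_liq = n * M / rho_liq = 1.908182e-02 * 29.5 / 0.992 = 0.56745 cm^3
Specific pore volume V_pore = V_liq / m_sample = 0.56745 / 3.43
V_pore = 0.1654 cm^3/g

0.1654


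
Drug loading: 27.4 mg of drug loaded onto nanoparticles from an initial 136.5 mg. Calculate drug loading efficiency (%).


Drug loading efficiency = (drug loaded / drug initial) * 100
DLE = 27.4 / 136.5 * 100
DLE = 0.2007 * 100
DLE = 20.07%

20.07


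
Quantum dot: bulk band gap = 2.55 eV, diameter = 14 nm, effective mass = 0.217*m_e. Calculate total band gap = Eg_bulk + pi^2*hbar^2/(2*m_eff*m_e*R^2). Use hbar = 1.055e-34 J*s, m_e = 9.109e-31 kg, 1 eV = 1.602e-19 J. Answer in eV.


Radius R = 14/2 nm = 7e-09 m
Confinement energy dE = pi^2 * hbar^2 / (2 * m_eff * m_e * R^2)
dE = pi^2 * (1.055e-34)^2 / (2 * 0.217 * 9.109e-31 * (7e-09)^2) J, divided by 1.602e-19 J/eV
dE = 0.0354 eV
Total band gap = E_g(bulk) + dE = 2.55 + 0.0354 = 2.5854 eV

2.5854


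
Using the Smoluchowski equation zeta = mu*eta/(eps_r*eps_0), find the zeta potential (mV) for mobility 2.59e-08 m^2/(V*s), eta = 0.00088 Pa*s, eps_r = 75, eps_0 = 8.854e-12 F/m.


Smoluchowski equation: zeta = mu * eta / (eps_r * eps_0)
zeta = 2.59e-08 * 0.00088 / (75 * 8.854e-12)
zeta = 0.034323 V = 34.32 mV

34.32


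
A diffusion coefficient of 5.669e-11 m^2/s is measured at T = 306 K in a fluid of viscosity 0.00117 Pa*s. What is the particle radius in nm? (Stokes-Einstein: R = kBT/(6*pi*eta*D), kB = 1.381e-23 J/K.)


Stokes-Einstein: R = kB*T / (6*pi*eta*D)
R = 1.381e-23 * 306 / (6 * pi * 0.00117 * 5.669e-11)
R = 3.38004e-09 m = 3.38 nm

3.38


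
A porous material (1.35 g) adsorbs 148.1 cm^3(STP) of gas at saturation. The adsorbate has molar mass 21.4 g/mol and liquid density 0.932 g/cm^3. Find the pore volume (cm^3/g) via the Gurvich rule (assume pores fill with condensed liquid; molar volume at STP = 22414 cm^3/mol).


Moles adsorbed n = V_ads / 22414 = 148.1 / 22414 = 6.607477e-03 mol
Liquid volume V_liq = n * M / rho_liq = 6.607477e-03 * 21.4 / 0.932 = 0.15172 cm^3
Specific pore volume V_pore = V_liq / m_sample = 0.15172 / 1.35
V_pore = 0.1124 cm^3/g

0.1124


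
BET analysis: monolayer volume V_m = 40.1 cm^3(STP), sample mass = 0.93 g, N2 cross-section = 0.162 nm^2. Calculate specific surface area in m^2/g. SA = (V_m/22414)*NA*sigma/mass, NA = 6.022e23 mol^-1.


Number of moles in monolayer = V_m / 22414 = 40.1 / 22414 = 0.00178906
Number of molecules = moles * NA = 0.00178906 * 6.022e23
SA = molecules * sigma / mass
SA = (40.1 / 22414) * 6.022e23 * 0.162e-18 / 0.93
SA = 187.7 m^2/g

187.7


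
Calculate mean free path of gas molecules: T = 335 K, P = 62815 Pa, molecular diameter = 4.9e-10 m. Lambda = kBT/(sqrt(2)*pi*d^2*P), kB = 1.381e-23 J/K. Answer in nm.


Mean free path: lambda = kB*T / (sqrt(2) * pi * d^2 * P)
lambda = 1.381e-23 * 335 / (sqrt(2) * pi * (4.9e-10)^2 * 62815)
lambda = 6.90428e-08 m
lambda = 69.04 nm

69.04


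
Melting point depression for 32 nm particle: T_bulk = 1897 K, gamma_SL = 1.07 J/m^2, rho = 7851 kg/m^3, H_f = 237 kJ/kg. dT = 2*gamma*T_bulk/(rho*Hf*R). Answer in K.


Radius R = 32/2 = 16 nm = 1.6e-08 m
Convert H_f = 237 kJ/kg = 237000 J/kg
dT = 2 * gamma_SL * T_bulk / (rho * H_f * R)
dT = 2 * 1.07 * 1897 / (7851 * 237000 * 1.6e-08)
dT = 136.4 K

136.4


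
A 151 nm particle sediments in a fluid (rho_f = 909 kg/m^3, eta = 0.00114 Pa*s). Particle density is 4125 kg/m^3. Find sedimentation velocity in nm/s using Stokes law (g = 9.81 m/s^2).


Radius R = 151/2 nm = 7.55e-08 m
Density difference = 4125 - 909 = 3216 kg/m^3
v = 2 * R^2 * (rho_p - rho_f) * g / (9 * eta)
v = 2 * (7.55e-08)^2 * 3216 * 9.81 / (9 * 0.00114)
v = 3.50559e-08 m/s = 35.0559 nm/s

35.0559


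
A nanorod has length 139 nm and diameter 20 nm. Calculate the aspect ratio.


Aspect ratio AR = length / diameter
AR = 139 / 20
AR = 6.95

6.95


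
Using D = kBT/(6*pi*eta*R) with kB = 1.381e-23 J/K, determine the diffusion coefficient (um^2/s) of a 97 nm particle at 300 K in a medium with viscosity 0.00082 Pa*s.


Radius R = 97/2 = 48.5 nm = 4.85e-08 m
D = kB*T / (6*pi*eta*R)
D = 1.381e-23 * 300 / (6 * pi * 0.00082 * 4.85e-08)
D = 5.5266e-12 m^2/s = 5.527 um^2/s

5.527


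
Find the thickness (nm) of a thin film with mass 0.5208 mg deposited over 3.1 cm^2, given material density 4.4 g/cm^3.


Convert: m = 0.5208 mg = 5.2080e-07 kg, A = 3.1 cm^2 = 3.1000e-04 m^2, rho = 4.4 g/cm^3 = 4400 kg/m^3
t = m / (A * rho)
t = 5.2080e-07 / (3.1000e-04 * 4400)
t = 3.8182e-07 m = 381.8 nm

381.8


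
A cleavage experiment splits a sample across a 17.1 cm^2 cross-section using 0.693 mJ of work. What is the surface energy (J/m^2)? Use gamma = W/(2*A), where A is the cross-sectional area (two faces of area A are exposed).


Convert: A = 17.1 cm^2 = 0.00171 m^2, W = 0.693 mJ = 0.000693 J
Cleaving exposes two faces of area A, so total new surface = 2*A and gamma = W / (2*A)
gamma = 0.000693 / (2 * 0.00171)
gamma = 0.203 J/m^2

0.203


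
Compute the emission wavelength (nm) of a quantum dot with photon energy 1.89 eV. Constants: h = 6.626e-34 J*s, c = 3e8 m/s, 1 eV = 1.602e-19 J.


Convert energy: E = 1.89 eV = 1.89 * 1.602e-19 = 3.02778e-19 J
lambda = h*c / E = 6.626e-34 * 3e8 / 3.02778e-19
lambda = 6.56521e-07 m = 656.5 nm

656.5


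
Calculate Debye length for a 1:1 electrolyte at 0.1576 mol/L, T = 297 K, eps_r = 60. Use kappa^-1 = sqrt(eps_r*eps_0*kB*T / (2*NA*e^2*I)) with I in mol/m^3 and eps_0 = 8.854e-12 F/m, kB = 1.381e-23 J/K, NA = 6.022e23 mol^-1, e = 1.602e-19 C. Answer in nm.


Ionic strength I = 0.1576 * 1^2 * 1000 = 157.6 mol/m^3
kappa^-1 = sqrt(60 * 8.854e-12 * 1.381e-23 * 297 / (2 * 6.022e23 * (1.602e-19)^2 * 157.6))
kappa^-1 = 0.669 nm

0.669


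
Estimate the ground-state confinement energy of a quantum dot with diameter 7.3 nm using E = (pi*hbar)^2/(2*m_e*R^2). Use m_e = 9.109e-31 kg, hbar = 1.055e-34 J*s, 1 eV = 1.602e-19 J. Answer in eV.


Radius R = 7.3/2 = 3.65 nm = 3.65e-09 m
E = (pi * 1.055e-34)^2 / (2 * 9.109e-31 * (3.65e-09)^2)
E(J) = 4.52604e-21
E = E(J) / 1.602e-19 = 0.0283 eV

0.0283


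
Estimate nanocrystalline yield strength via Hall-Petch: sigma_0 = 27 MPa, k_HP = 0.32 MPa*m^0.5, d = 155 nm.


d = 155 nm = 1.55e-07 m
sqrt(d) = 0.0003937004
Hall-Petch contribution = k / sqrt(d) = 0.32 / 0.0003937004 = 812.8 MPa
sigma = sigma_0 + k/sqrt(d) = 27 + 812.8 = 839.8 MPa

839.8


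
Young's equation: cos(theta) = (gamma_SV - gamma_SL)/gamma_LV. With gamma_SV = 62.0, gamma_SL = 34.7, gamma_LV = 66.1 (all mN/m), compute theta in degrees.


cos(theta) = (gamma_SV - gamma_SL) / gamma_LV
cos(theta) = (62.0 - 34.7) / 66.1
cos(theta) = 0.413011
theta = arccos(0.413011) = 65.61 degrees

65.61


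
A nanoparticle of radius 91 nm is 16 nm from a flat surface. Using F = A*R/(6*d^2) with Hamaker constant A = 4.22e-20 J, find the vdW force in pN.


Convert to SI: R = 91 nm = 9.1e-08 m, d = 16 nm = 1.6e-08 m
F = A * R / (6 * d^2)
F = 4.22e-20 * 9.1e-08 / (6 * (1.6e-08)^2)
F = 2.50013e-12 N = 2.5 pN

2.5


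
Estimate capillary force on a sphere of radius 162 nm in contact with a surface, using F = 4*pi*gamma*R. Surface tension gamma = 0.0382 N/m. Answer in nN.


Convert radius: R = 162 nm = 1.62e-07 m
F = 4 * pi * gamma * R
F = 4 * pi * 0.0382 * 1.62e-07
F = 7.77657e-08 N = 77.7657 nN

77.7657


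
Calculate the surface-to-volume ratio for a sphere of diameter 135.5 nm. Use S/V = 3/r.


Radius r = 135.5/2 = 67.75 nm
S/V = 3 / r = 3 / 67.75
S/V = 0.0443 nm^-1

0.0443


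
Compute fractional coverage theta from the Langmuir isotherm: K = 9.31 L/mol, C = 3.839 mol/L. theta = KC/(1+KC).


Langmuir isotherm: theta = K*C / (1 + K*C)
K*C = 9.31 * 3.839 = 35.74109
theta = 35.74109 / (1 + 35.74109) = 35.74109 / 36.74109
theta = 0.9728

0.9728


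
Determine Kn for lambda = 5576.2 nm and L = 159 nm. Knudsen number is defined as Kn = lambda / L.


Knudsen number Kn = lambda / L
Kn = 5576.2 / 159
Kn = 35.0704

35.0704


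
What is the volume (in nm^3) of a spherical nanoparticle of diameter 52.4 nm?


Radius r = 52.4/2 = 26.2 nm
Volume V = (4/3) * pi * r^3
V = (4/3) * pi * (26.2)^3
V = 75334.25 nm^3

75334.25


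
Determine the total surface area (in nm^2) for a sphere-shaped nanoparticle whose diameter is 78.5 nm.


Radius r = 78.5/2 = 39.25 nm
Surface area SA = 4 * pi * r^2
SA = 4 * pi * (39.25)^2
SA = 19359.28 nm^2

19359.28


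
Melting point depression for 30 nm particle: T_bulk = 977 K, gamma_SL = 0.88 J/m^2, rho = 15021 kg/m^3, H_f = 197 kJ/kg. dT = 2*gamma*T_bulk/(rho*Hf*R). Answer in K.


Radius R = 30/2 = 15 nm = 1.5e-08 m
Convert H_f = 197 kJ/kg = 197000 J/kg
dT = 2 * gamma_SL * T_bulk / (rho * H_f * R)
dT = 2 * 0.88 * 977 / (15021 * 197000 * 1.5e-08)
dT = 38.7 K

38.7


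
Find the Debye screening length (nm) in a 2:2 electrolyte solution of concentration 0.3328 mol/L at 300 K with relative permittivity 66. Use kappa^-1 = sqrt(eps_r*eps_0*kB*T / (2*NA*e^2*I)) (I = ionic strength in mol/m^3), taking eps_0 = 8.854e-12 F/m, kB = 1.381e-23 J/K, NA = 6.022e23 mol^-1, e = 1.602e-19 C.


Ionic strength I = 0.3328 * 2^2 * 1000 = 1331.2 mol/m^3
kappa^-1 = sqrt(66 * 8.854e-12 * 1.381e-23 * 300 / (2 * 6.022e23 * (1.602e-19)^2 * 1331.2))
kappa^-1 = 0.243 nm

0.243


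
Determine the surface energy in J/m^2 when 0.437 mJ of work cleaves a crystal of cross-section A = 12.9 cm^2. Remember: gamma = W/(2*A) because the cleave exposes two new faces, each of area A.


Convert: A = 12.9 cm^2 = 0.00129 m^2, W = 0.437 mJ = 0.000437 J
Cleaving exposes two faces of area A, so total new surface = 2*A and gamma = W / (2*A)
gamma = 0.000437 / (2 * 0.00129)
gamma = 0.169 J/m^2

0.169


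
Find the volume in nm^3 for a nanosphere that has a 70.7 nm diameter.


Radius r = 70.7/2 = 35.35 nm
Volume V = (4/3) * pi * r^3
V = (4/3) * pi * (35.35)^3
V = 185036.27 nm^3

185036.27


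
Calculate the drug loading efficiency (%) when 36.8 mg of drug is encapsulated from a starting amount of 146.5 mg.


Drug loading efficiency = (drug loaded / drug initial) * 100
DLE = 36.8 / 146.5 * 100
DLE = 0.2512 * 100
DLE = 25.12%

25.12


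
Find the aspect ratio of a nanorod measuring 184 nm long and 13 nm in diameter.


Aspect ratio AR = length / diameter
AR = 184 / 13
AR = 14.15

14.15


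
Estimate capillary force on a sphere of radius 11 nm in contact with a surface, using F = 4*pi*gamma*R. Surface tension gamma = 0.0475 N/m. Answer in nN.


Convert radius: R = 11 nm = 1.1e-08 m
F = 4 * pi * gamma * R
F = 4 * pi * 0.0475 * 1.1e-08
F = 6.56593e-09 N = 6.5659 nN

6.5659


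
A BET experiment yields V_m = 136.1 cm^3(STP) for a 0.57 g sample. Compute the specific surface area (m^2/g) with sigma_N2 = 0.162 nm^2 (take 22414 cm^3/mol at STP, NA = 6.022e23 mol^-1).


Number of moles in monolayer = V_m / 22414 = 136.1 / 22414 = 0.0060721
Number of molecules = moles * NA = 0.0060721 * 6.022e23
SA = molecules * sigma / mass
SA = (136.1 / 22414) * 6.022e23 * 0.162e-18 / 0.57
SA = 1039.2 m^2/g

1039.2


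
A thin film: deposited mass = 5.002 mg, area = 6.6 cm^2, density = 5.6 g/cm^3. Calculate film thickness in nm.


Convert: m = 5.002 mg = 5.0020e-06 kg, A = 6.6 cm^2 = 6.6000e-04 m^2, rho = 5.6 g/cm^3 = 5600 kg/m^3
t = m / (A * rho)
t = 5.0020e-06 / (6.6000e-04 * 5600)
t = 1.3534e-06 m = 1353.4 nm

1353.4


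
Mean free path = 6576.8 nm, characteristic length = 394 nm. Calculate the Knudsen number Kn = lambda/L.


Knudsen number Kn = lambda / L
Kn = 6576.8 / 394
Kn = 16.6924

16.6924


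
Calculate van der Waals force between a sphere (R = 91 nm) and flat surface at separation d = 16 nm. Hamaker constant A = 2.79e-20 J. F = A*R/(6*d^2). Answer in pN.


Convert to SI: R = 91 nm = 9.1e-08 m, d = 16 nm = 1.6e-08 m
F = A * R / (6 * d^2)
F = 2.79e-20 * 9.1e-08 / (6 * (1.6e-08)^2)
F = 1.65293e-12 N = 1.653 pN

1.653


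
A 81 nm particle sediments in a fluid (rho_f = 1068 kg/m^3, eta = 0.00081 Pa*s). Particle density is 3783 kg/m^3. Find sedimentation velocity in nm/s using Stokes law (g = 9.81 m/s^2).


Radius R = 81/2 nm = 4.05e-08 m
Density difference = 3783 - 1068 = 2715 kg/m^3
v = 2 * R^2 * (rho_p - rho_f) * g / (9 * eta)
v = 2 * (4.05e-08)^2 * 2715 * 9.81 / (9 * 0.00081)
v = 1.19854e-08 m/s = 11.9854 nm/s

11.9854


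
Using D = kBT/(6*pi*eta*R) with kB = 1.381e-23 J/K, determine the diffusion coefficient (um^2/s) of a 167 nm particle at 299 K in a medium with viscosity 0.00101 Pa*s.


Radius R = 167/2 = 83.5 nm = 8.35e-08 m
D = kB*T / (6*pi*eta*R)
D = 1.381e-23 * 299 / (6 * pi * 0.00101 * 8.35e-08)
D = 2.5975e-12 m^2/s = 2.598 um^2/s

2.598


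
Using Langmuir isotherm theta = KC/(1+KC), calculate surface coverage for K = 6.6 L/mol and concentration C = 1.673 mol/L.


Langmuir isotherm: theta = K*C / (1 + K*C)
K*C = 6.6 * 1.673 = 11.0418
theta = 11.0418 / (1 + 11.0418) = 11.0418 / 12.0418
theta = 0.917

0.917


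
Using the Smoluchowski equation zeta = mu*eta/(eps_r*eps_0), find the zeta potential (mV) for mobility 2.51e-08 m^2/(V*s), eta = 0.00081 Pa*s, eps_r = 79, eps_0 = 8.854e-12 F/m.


Smoluchowski equation: zeta = mu * eta / (eps_r * eps_0)
zeta = 2.51e-08 * 0.00081 / (79 * 8.854e-12)
zeta = 0.029066 V = 29.07 mV

29.07


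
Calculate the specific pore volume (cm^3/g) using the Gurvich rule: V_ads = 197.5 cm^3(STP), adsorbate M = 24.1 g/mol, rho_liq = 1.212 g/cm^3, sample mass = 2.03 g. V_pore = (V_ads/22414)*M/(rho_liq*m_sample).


Moles adsorbed n = V_ads / 22414 = 197.5 / 22414 = 8.811457e-03 mol
Liquid volume V_liq = n * M / rho_liq = 8.811457e-03 * 24.1 / 1.212 = 0.17521 cm^3
Specific pore volume V_pore = V_liq / m_sample = 0.17521 / 2.03
V_pore = 0.0863 cm^3/g

0.0863


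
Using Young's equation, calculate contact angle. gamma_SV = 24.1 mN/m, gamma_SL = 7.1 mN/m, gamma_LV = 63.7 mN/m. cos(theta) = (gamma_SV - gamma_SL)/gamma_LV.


cos(theta) = (gamma_SV - gamma_SL) / gamma_LV
cos(theta) = (24.1 - 7.1) / 63.7
cos(theta) = 0.266876
theta = arccos(0.266876) = 74.52 degrees

74.52


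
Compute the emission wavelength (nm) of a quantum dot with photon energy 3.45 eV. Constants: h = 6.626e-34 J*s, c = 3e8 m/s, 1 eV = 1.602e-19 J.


Convert energy: E = 3.45 eV = 3.45 * 1.602e-19 = 5.5269e-19 J
lambda = h*c / E = 6.626e-34 * 3e8 / 5.5269e-19
lambda = 3.59659e-07 m = 359.7 nm

359.7


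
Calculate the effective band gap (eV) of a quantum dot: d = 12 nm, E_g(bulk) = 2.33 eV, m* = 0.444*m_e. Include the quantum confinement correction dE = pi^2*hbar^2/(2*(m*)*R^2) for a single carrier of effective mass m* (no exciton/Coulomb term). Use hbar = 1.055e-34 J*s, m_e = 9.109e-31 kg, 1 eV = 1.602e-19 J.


Radius R = 12/2 nm = 6e-09 m
Confinement energy dE = pi^2 * hbar^2 / (2 * m_eff * m_e * R^2)
dE = pi^2 * (1.055e-34)^2 / (2 * 0.444 * 9.109e-31 * (6e-09)^2) J, divided by 1.602e-19 J/eV
dE = 0.0235 eV
Total band gap = E_g(bulk) + dE = 2.33 + 0.0235 = 2.3535 eV

2.3535


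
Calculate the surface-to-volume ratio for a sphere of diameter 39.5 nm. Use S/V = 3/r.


Radius r = 39.5/2 = 19.75 nm
S/V = 3 / r = 3 / 19.75
S/V = 0.1519 nm^-1

0.1519


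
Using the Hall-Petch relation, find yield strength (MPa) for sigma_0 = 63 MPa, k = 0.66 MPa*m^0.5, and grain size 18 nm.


d = 18 nm = 1.8e-08 m
sqrt(d) = 0.0001341641
Hall-Petch contribution = k / sqrt(d) = 0.66 / 0.0001341641 = 4919.3 MPa
sigma = sigma_0 + k/sqrt(d) = 63 + 4919.3 = 4982.3 MPa

4982.3


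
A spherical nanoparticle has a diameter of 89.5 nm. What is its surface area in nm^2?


Radius r = 89.5/2 = 44.75 nm
Surface area SA = 4 * pi * r^2
SA = 4 * pi * (44.75)^2
SA = 25164.94 nm^2

25164.94


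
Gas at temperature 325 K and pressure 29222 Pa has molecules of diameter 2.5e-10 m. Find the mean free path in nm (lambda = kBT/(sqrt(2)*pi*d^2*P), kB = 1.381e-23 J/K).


Mean free path: lambda = kB*T / (sqrt(2) * pi * d^2 * P)
lambda = 1.381e-23 * 325 / (sqrt(2) * pi * (2.5e-10)^2 * 29222)
lambda = 5.53124e-07 m
lambda = 553.12 nm

553.12


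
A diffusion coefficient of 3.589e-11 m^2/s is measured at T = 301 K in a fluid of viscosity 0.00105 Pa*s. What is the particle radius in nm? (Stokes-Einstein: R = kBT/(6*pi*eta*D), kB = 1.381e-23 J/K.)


Stokes-Einstein: R = kB*T / (6*pi*eta*D)
R = 1.381e-23 * 301 / (6 * pi * 0.00105 * 3.589e-11)
R = 5.85189e-09 m = 5.85 nm

5.85


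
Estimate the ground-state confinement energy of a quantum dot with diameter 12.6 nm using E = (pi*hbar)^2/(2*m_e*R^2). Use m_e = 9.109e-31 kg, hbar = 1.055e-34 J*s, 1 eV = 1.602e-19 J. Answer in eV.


Radius R = 12.6/2 = 6.3 nm = 6.3e-09 m
E = (pi * 1.055e-34)^2 / (2 * 9.109e-31 * (6.3e-09)^2)
E(J) = 1.51923e-21
E = E(J) / 1.602e-19 = 0.0095 eV

0.0095


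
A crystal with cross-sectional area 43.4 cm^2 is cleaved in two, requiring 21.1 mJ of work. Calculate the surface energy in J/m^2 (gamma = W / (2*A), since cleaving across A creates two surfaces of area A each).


Convert: A = 43.4 cm^2 = 0.00434 m^2, W = 21.1 mJ = 0.0211 J
Cleaving exposes two faces of area A, so total new surface = 2*A and gamma = W / (2*A)
gamma = 0.0211 / (2 * 0.00434)
gamma = 2.431 J/m^2

2.431


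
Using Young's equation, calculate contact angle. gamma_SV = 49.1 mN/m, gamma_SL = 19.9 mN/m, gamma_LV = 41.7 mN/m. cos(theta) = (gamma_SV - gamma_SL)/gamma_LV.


cos(theta) = (gamma_SV - gamma_SL) / gamma_LV
cos(theta) = (49.1 - 19.9) / 41.7
cos(theta) = 0.70024
theta = arccos(0.70024) = 45.55 degrees

45.55


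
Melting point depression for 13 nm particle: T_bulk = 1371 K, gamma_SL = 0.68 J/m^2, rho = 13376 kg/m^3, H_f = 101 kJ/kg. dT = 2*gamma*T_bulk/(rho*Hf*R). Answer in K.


Radius R = 13/2 = 6.5 nm = 6.5e-09 m
Convert H_f = 101 kJ/kg = 101000 J/kg
dT = 2 * gamma_SL * T_bulk / (rho * H_f * R)
dT = 2 * 0.68 * 1371 / (13376 * 101000 * 6.5e-09)
dT = 212.3 K

212.3


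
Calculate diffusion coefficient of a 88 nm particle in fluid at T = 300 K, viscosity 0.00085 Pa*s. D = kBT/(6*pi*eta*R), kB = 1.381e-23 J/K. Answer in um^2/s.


Radius R = 88/2 = 44 nm = 4.4e-08 m
D = kB*T / (6*pi*eta*R)
D = 1.381e-23 * 300 / (6 * pi * 0.00085 * 4.4e-08)
D = 5.87682e-12 m^2/s = 5.877 um^2/s

5.877


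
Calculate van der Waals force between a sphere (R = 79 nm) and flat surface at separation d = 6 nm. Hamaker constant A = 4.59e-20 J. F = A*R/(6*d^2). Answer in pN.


Convert to SI: R = 79 nm = 7.9e-08 m, d = 6 nm = 6e-09 m
F = A * R / (6 * d^2)
F = 4.59e-20 * 7.9e-08 / (6 * (6e-09)^2)
F = 1.67875e-11 N = 16.787 pN

16.787


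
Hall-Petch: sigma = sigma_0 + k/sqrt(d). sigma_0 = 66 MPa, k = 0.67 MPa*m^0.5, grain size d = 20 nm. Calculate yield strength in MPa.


d = 20 nm = 2e-08 m
sqrt(d) = 0.0001414214
Hall-Petch contribution = k / sqrt(d) = 0.67 / 0.0001414214 = 4737.6 MPa
sigma = sigma_0 + k/sqrt(d) = 66 + 4737.6 = 4803.6 MPa

4803.6


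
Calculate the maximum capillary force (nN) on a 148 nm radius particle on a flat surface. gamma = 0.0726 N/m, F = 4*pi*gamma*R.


Convert radius: R = 148 nm = 1.48e-07 m
F = 4 * pi * gamma * R
F = 4 * pi * 0.0726 * 1.48e-07
F = 1.35023e-07 N = 135.0231 nN

135.0231


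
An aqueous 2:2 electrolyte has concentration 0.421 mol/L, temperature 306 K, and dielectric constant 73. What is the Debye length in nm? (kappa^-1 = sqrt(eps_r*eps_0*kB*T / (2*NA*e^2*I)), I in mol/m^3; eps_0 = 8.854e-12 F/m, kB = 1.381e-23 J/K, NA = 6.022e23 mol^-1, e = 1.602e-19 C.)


Ionic strength I = 0.421 * 2^2 * 1000 = 1684 mol/m^3
kappa^-1 = sqrt(73 * 8.854e-12 * 1.381e-23 * 306 / (2 * 6.022e23 * (1.602e-19)^2 * 1684))
kappa^-1 = 0.229 nm

0.229


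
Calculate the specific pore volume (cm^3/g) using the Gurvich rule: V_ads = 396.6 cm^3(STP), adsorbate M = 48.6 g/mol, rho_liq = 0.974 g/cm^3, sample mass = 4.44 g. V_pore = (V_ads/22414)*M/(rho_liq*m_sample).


Moles adsorbed n = V_ads / 22414 = 396.6 / 22414 = 1.769430e-02 mol
Liquid volume V_liq = n * M / rho_liq = 1.769430e-02 * 48.6 / 0.974 = 0.88290 cm^3
Specific pore volume V_pore = V_liq / m_sample = 0.88290 / 4.44
V_pore = 0.1989 cm^3/g

0.1989


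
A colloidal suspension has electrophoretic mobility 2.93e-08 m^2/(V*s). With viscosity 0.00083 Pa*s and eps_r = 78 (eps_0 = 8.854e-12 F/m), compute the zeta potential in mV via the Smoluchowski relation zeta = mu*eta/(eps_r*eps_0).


Smoluchowski equation: zeta = mu * eta / (eps_r * eps_0)
zeta = 2.93e-08 * 0.00083 / (78 * 8.854e-12)
zeta = 0.035214 V = 35.21 mV

35.21


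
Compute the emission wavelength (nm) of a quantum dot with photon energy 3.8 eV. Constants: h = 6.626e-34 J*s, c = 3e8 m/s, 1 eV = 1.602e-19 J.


Convert energy: E = 3.8 eV = 3.8 * 1.602e-19 = 6.0876e-19 J
lambda = h*c / E = 6.626e-34 * 3e8 / 6.0876e-19
lambda = 3.26533e-07 m = 326.5 nm

326.5


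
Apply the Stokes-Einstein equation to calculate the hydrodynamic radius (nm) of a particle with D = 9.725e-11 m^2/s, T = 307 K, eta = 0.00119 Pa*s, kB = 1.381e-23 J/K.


Stokes-Einstein: R = kB*T / (6*pi*eta*D)
R = 1.381e-23 * 307 / (6 * pi * 0.00119 * 9.725e-11)
R = 1.94354e-09 m = 1.94 nm

1.94


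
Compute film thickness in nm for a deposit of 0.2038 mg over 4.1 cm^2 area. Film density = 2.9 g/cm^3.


Convert: m = 0.2038 mg = 2.0380e-07 kg, A = 4.1 cm^2 = 4.1000e-04 m^2, rho = 2.9 g/cm^3 = 2900 kg/m^3
t = m / (A * rho)
t = 2.0380e-07 / (4.1000e-04 * 2900)
t = 1.7140e-07 m = 171.4 nm

171.4


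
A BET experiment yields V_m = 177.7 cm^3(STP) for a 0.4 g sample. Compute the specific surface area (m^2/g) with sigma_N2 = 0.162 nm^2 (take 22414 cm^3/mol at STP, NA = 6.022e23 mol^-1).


Number of moles in monolayer = V_m / 22414 = 177.7 / 22414 = 0.00792808
Number of molecules = moles * NA = 0.00792808 * 6.022e23
SA = molecules * sigma / mass
SA = (177.7 / 22414) * 6.022e23 * 0.162e-18 / 0.4
SA = 1933.6 m^2/g

1933.6


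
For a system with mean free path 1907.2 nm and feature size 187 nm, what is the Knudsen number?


Knudsen number Kn = lambda / L
Kn = 1907.2 / 187
Kn = 10.1989

10.1989


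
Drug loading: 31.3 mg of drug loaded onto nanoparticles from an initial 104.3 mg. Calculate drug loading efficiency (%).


Drug loading efficiency = (drug loaded / drug initial) * 100
DLE = 31.3 / 104.3 * 100
DLE = 0.3001 * 100
DLE = 30.01%

30.01


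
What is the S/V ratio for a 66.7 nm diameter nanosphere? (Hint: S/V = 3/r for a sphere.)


Radius r = 66.7/2 = 33.35 nm
S/V = 3 / r = 3 / 33.35
S/V = 0.09 nm^-1

0.09


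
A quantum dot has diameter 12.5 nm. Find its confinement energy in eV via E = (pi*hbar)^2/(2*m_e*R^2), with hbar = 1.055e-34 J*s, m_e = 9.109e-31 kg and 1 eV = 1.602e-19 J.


Radius R = 12.5/2 = 6.25 nm = 6.25e-09 m
E = (pi * 1.055e-34)^2 / (2 * 9.109e-31 * (6.25e-09)^2)
E(J) = 1.54363e-21
E = E(J) / 1.602e-19 = 0.0096 eV

0.0096


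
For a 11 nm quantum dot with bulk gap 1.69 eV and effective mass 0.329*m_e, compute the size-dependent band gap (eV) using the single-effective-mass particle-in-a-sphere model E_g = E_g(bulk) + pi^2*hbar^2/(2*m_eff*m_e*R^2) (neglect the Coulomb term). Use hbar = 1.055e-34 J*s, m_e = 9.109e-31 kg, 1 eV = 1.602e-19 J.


Radius R = 11/2 nm = 5.5e-09 m
Confinement energy dE = pi^2 * hbar^2 / (2 * m_eff * m_e * R^2)
dE = pi^2 * (1.055e-34)^2 / (2 * 0.329 * 9.109e-31 * (5.5e-09)^2) J, divided by 1.602e-19 J/eV
dE = 0.0378 eV
Total band gap = E_g(bulk) + dE = 1.69 + 0.0378 = 1.7278 eV

1.7278


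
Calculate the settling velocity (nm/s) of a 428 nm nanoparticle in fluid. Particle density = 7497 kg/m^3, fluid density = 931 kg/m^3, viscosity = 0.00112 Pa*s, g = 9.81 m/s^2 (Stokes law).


Radius R = 428/2 nm = 2.14e-07 m
Density difference = 7497 - 931 = 6566 kg/m^3
v = 2 * R^2 * (rho_p - rho_f) * g / (9 * eta)
v = 2 * (2.14e-07)^2 * 6566 * 9.81 / (9 * 0.00112)
v = 5.85284e-07 m/s = 585.2843 nm/s

585.2843


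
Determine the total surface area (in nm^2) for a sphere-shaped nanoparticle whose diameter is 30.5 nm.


Radius r = 30.5/2 = 15.25 nm
Surface area SA = 4 * pi * r^2
SA = 4 * pi * (15.25)^2
SA = 2922.47 nm^2

2922.47


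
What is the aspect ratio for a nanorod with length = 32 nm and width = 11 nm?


Aspect ratio AR = length / diameter
AR = 32 / 11
AR = 2.91

2.91


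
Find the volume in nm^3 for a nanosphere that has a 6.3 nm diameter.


Radius r = 6.3/2 = 3.15 nm
Volume V = (4/3) * pi * r^3
V = (4/3) * pi * (3.15)^3
V = 130.92 nm^3

130.92


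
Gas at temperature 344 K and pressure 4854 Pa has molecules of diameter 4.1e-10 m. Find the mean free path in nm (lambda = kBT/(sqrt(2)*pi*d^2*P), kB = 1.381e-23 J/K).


Mean free path: lambda = kB*T / (sqrt(2) * pi * d^2 * P)
lambda = 1.381e-23 * 344 / (sqrt(2) * pi * (4.1e-10)^2 * 4854)
lambda = 1.31045e-06 m
lambda = 1310.45 nm

1310.45


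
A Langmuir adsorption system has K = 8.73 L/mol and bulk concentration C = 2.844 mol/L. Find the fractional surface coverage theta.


Langmuir isotherm: theta = K*C / (1 + K*C)
K*C = 8.73 * 2.844 = 24.82812
theta = 24.82812 / (1 + 24.82812) = 24.82812 / 25.82812
theta = 0.9613

0.9613


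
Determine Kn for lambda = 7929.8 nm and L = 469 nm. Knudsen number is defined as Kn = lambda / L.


Knudsen number Kn = lambda / L
Kn = 7929.8 / 469
Kn = 16.9079

16.9079


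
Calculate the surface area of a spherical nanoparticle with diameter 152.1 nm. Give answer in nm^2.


Radius r = 152.1/2 = 76.05 nm
Surface area SA = 4 * pi * r^2
SA = 4 * pi * (76.05)^2
SA = 72678.89 nm^2

72678.89


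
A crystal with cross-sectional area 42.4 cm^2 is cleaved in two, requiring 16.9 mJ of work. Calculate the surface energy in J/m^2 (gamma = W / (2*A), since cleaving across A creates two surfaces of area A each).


Convert: A = 42.4 cm^2 = 0.00424 m^2, W = 16.9 mJ = 0.0169 J
Cleaving exposes two faces of area A, so total new surface = 2*A and gamma = W / (2*A)
gamma = 0.0169 / (2 * 0.00424)
gamma = 1.993 J/m^2

1.993


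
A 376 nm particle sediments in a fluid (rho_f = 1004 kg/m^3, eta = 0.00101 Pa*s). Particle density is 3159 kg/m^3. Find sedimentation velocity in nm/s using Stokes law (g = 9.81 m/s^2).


Radius R = 376/2 nm = 1.88e-07 m
Density difference = 3159 - 1004 = 2155 kg/m^3
v = 2 * R^2 * (rho_p - rho_f) * g / (9 * eta)
v = 2 * (1.88e-07)^2 * 2155 * 9.81 / (9 * 0.00101)
v = 1.64399e-07 m/s = 164.3986 nm/s

164.3986


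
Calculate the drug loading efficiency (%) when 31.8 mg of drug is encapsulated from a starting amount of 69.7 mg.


Drug loading efficiency = (drug loaded / drug initial) * 100
DLE = 31.8 / 69.7 * 100
DLE = 0.4562 * 100
DLE = 45.62%

45.62


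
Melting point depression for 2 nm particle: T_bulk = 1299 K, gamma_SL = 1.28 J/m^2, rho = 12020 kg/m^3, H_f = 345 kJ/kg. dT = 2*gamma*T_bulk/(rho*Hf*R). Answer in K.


Radius R = 2/2 = 1 nm = 1e-09 m
Convert H_f = 345 kJ/kg = 345000 J/kg
dT = 2 * gamma_SL * T_bulk / (rho * H_f * R)
dT = 2 * 1.28 * 1299 / (12020 * 345000 * 1e-09)
dT = 801.9 K

801.9


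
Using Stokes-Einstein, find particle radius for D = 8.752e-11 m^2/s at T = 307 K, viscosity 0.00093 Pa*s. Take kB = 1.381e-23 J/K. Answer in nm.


Stokes-Einstein: R = kB*T / (6*pi*eta*D)
R = 1.381e-23 * 307 / (6 * pi * 0.00093 * 8.752e-11)
R = 2.76338e-09 m = 2.76 nm

2.76


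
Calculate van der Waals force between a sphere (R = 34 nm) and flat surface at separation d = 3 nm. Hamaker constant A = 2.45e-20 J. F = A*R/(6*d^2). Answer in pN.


Convert to SI: R = 34 nm = 3.4e-08 m, d = 3 nm = 3e-09 m
F = A * R / (6 * d^2)
F = 2.45e-20 * 3.4e-08 / (6 * (3e-09)^2)
F = 1.54259e-11 N = 15.426 pN

15.426


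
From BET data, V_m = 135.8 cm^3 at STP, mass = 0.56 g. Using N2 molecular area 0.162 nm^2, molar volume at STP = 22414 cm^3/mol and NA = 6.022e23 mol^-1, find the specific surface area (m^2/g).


Number of moles in monolayer = V_m / 22414 = 135.8 / 22414 = 0.00605871
Number of molecules = moles * NA = 0.00605871 * 6.022e23
SA = molecules * sigma / mass
SA = (135.8 / 22414) * 6.022e23 * 0.162e-18 / 0.56
SA = 1055.5 m^2/g

1055.5


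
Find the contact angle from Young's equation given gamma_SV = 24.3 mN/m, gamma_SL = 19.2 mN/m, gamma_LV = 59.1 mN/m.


cos(theta) = (gamma_SV - gamma_SL) / gamma_LV
cos(theta) = (24.3 - 19.2) / 59.1
cos(theta) = 0.086294
theta = arccos(0.086294) = 85.05 degrees

85.05


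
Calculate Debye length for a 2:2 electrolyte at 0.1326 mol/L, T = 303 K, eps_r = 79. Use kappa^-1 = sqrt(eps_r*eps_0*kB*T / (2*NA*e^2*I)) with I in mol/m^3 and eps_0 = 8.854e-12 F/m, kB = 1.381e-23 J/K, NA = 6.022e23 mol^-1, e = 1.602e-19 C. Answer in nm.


Ionic strength I = 0.1326 * 2^2 * 1000 = 530.4 mol/m^3
kappa^-1 = sqrt(79 * 8.854e-12 * 1.381e-23 * 303 / (2 * 6.022e23 * (1.602e-19)^2 * 530.4))
kappa^-1 = 0.423 nm

0.423


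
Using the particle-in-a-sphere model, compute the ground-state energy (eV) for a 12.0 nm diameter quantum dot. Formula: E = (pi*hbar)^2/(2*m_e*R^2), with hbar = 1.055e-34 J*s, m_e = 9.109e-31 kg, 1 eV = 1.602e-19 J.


Radius R = 12.0/2 = 6 nm = 6e-09 m
E = (pi * 1.055e-34)^2 / (2 * 9.109e-31 * (6e-09)^2)
E(J) = 1.67495e-21
E = E(J) / 1.602e-19 = 0.0105 eV

0.0105


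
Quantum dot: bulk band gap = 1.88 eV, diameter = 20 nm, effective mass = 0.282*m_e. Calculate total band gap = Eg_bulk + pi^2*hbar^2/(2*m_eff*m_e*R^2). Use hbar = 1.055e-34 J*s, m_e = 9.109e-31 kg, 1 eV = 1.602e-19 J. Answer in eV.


Radius R = 20/2 nm = 1e-08 m
Confinement energy dE = pi^2 * hbar^2 / (2 * m_eff * m_e * R^2)
dE = pi^2 * (1.055e-34)^2 / (2 * 0.282 * 9.109e-31 * (1e-08)^2) J, divided by 1.602e-19 J/eV
dE = 0.0133 eV
Total band gap = E_g(bulk) + dE = 1.88 + 0.0133 = 1.8933 eV

1.8933


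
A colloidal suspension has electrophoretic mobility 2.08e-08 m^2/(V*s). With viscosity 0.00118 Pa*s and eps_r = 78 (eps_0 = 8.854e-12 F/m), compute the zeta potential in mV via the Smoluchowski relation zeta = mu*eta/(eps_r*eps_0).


Smoluchowski equation: zeta = mu * eta / (eps_r * eps_0)
zeta = 2.08e-08 * 0.00118 / (78 * 8.854e-12)
zeta = 0.035539 V = 35.54 mV

35.54


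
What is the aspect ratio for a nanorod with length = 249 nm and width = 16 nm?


Aspect ratio AR = length / diameter
AR = 249 / 16
AR = 15.56

15.56


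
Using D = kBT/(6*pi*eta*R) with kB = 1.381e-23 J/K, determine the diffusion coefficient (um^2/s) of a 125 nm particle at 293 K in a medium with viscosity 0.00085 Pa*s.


Radius R = 125/2 = 62.5 nm = 6.25e-08 m
D = kB*T / (6*pi*eta*R)
D = 1.381e-23 * 293 / (6 * pi * 0.00085 * 6.25e-08)
D = 4.04074e-12 m^2/s = 4.041 um^2/s

4.041


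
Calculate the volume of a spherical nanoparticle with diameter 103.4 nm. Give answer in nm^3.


Radius r = 103.4/2 = 51.7 nm
Volume V = (4/3) * pi * r^3
V = (4/3) * pi * (51.7)^3
V = 578842.27 nm^3

578842.27


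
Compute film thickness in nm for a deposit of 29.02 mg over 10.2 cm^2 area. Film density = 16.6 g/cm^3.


Convert: m = 29.02 mg = 2.9020e-05 kg, A = 10.2 cm^2 = 1.0200e-03 m^2, rho = 16.6 g/cm^3 = 16600 kg/m^3
t = m / (A * rho)
t = 2.9020e-05 / (1.0200e-03 * 16600)
t = 1.7139e-06 m = 1713.9 nm

1713.9
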